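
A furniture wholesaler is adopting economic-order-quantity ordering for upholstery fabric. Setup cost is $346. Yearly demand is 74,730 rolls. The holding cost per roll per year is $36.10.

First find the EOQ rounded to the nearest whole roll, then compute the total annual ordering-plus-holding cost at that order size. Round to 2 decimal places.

Q* = √(2·D·S / H) = √(2·74,730·346 / 36.1) = √1,432,497.5 ≈ 1,196.87 → Q = 1,197 rolls
Orders/yr = 74,730/1,197 = 62.431; ordering cost = 62.431 × $346 = $21,601.15
Average inventory = 1,197/2 = 598.5; holding cost = 598.5 × $36.1 = $21,605.85
Total = $21,601.15 + $21,605.85 = $43,207.00

$43,207.00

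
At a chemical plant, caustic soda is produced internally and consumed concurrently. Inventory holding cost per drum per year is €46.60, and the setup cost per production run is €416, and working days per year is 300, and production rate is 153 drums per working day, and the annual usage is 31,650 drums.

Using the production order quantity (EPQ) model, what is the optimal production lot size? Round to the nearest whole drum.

1,349 drums

d = 31,650/300 = 105.5000 drums/day;  effective holding cost H(1 − d/p) = 46.6·(1 − 105.5000/153) = 14.46732
Q* = √(2DS / H_eff) = √(2·31,650·416 / 14.46732) ≈ 1,349.13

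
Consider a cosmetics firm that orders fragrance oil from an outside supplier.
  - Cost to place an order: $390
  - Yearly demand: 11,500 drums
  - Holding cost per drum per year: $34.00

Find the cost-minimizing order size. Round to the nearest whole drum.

514 drums

Q* = √(2·D·S / H) = √(2·11,500·390 / 34) = √263,823.5 ≈ 513.64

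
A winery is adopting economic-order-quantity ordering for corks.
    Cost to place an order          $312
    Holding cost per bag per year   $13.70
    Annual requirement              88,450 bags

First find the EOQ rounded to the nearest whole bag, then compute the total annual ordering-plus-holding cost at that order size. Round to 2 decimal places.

EOQ = √(2DS/H) = √(2 × 88,450 × 312 / 13.7)
    = √(4,028,671.53) ≈ 2,007.16 → Q = 2,007 bags
Annual ordering cost = (D/Q)·S = (88,450/2,007) × 312 = $13,750.07
Annual holding cost  = (Q/2)·H = (2,007/2) × 13.7 = $13,747.95
Total = $13,750.07 + $13,747.95 = $27,498.02

$27,498.02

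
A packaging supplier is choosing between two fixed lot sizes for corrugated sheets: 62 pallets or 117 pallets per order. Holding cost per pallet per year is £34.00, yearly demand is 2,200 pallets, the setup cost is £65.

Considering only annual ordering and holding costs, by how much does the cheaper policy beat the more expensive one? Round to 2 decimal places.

£149.23

Annual cost at Q: ordering D·S/Q plus holding Q·H/2.
TC(62) = (2,200/62)×65 + (62/2)×34 = £3,360.45
TC(117) = (2,200/117)×65 + (117/2)×34 = £3,211.22
Lots of 117 are cheaper by £149.23.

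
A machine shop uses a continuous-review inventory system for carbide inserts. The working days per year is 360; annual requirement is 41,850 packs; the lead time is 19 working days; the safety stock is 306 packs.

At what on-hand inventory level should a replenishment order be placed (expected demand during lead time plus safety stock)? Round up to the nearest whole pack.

Daily demand d = 41,850 / 360 = 116.250 packs/day
Demand during lead time = 116.250 × 19 = 2,208.75
Reorder point = 2,208.75 + 306 = 2,514.75 → round up

2,515 packs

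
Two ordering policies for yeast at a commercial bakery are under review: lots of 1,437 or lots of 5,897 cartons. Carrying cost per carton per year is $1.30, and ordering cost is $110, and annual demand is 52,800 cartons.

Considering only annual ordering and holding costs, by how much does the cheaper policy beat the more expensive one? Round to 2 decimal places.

$157.85

For each Q, cost = (D/Q)·S + (Q/2)·H.
TC(1,437) = (52,800/1,437)×110 + (1,437/2)×1.3 = $4,975.80
TC(5,897) = (52,800/5,897)×110 + (5,897/2)×1.3 = $4,817.96
|ΔTC| = |$4,975.80 − $4,817.96| = $157.85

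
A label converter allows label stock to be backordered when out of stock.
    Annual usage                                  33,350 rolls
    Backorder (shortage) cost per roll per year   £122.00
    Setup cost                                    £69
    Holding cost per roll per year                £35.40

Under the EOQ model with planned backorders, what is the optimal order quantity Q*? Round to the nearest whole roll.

410 rolls

Basic EOQ = √(2·33,350·69/35.4) = 360.567
Backorder adjustment √((H+b)/b) = √((35.4+122)/122) = 1.1359
Q* = 360.567 × 1.1359 ≈ 409.55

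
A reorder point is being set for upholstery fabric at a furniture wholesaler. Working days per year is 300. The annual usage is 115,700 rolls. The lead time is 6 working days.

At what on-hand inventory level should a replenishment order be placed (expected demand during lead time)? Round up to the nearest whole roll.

Daily demand d = 115,700 / 300 = 385.667 rolls/day
Demand during lead time = 385.667 × 6 = 2,314.00
Reorder point = 2,314.00 → round up

2,314 rolls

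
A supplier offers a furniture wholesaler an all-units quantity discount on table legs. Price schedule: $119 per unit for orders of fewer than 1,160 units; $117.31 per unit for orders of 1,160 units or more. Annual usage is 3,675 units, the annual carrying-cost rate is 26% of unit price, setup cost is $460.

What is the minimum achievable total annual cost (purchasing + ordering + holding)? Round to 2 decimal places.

H₁ = 26%×$119 = $30.9400;  H₂ = 26%×$117.31 = $30.5006
EOQ₁ = √(2×3,675×460/30.9400) = 330.57  (< 1,160, feasible at tier 1)
EOQ₂ = √(2×3,675×460/30.5006) = 332.94  (< 1,160 → use Q = 1,160 at tier-2 price)
TC(tier 1 (EOQ₁), Q≈330.6) = $447,552.81
TC(tier 2, Q≈1,160.0) = $450,261.93
Minimum at tier 1 (EOQ₁): $447,552.81

$447,552.81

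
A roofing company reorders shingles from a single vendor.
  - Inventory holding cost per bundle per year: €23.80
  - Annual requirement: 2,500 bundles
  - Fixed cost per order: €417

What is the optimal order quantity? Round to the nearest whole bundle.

296 bundles

Optimal lot size Q* = (2 × 2,500 × €417 / €23.8)^½ ≈ 295.98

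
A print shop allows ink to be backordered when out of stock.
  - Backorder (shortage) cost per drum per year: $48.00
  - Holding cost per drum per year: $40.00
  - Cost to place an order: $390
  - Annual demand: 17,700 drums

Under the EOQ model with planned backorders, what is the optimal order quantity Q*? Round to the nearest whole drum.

Q* = √(2DS/H) · √((H + b)/b)
   = √(2 × 17,700 × 390 / 40) · √((40 + 48) / 48)
   = 587.495 × 1.3540 ≈ 795.47

795 drums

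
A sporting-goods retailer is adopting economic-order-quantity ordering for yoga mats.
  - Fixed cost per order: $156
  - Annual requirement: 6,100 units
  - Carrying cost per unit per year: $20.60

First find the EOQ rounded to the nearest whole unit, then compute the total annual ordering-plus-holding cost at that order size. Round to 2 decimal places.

$6,261.46

EOQ = √(2DS/H) = √(2 × 6,100 × 156 / 20.6)
    = √(92,388.35) ≈ 303.95 → Q = 304 units
Annual ordering cost = (D/Q)·S = (6,100/304) × 156 = $3,130.26
Annual holding cost  = (Q/2)·H = (304/2) × 20.6 = $3,131.20
Total = $3,130.26 + $3,131.20 = $6,261.46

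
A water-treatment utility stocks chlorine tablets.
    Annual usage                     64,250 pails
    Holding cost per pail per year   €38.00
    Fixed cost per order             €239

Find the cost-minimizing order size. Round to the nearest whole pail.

2DS/H = 2·64,250·239/38 = 808,197.37
EOQ = √808,197.37 ≈ 899.00

899 pails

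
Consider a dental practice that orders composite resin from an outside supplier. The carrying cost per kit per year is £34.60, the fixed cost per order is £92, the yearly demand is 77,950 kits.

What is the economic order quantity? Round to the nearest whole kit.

EOQ = √(2DS/H) = √(2 × 77,950 × 92 / 34.6)
    = √(414,531.79) ≈ 643.84

644 kits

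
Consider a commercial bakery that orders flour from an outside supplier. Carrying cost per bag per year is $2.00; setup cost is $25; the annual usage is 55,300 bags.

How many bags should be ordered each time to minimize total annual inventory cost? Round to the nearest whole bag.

2DS/H = 2·55,300·25/2 = 1,382,500.00
EOQ = √1,382,500.00 ≈ 1,175.80

1,176 bags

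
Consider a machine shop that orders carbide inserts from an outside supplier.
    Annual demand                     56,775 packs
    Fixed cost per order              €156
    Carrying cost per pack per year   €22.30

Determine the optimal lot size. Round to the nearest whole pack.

Optimal lot size Q* = (2 × 56,775 × €156 / €22.3)^½ ≈ 891.26

891 packs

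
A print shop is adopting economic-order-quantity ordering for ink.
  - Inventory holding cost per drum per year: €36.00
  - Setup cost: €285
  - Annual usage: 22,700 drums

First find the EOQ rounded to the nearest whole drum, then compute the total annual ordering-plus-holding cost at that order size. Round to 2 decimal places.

€21,582.50

Optimal lot size Q* = (2 × 22,700 × €285 / €36)^½ ≈ 599.51 → Q = 600 drums
Ordering: D/Q × S = 22,700/600 × €285 = €10,782.50
Holding:  Q/2 × H = 600/2 × €36 = €10,800.00
Total = €10,782.50 + €10,800.00 = €21,582.50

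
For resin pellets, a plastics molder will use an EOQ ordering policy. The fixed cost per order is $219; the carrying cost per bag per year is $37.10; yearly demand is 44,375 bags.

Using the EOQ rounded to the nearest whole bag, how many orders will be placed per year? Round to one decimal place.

61.3 orders per year

Optimal lot size Q* = (2 × 44,375 × $219 / $37.1)^½ ≈ 723.80 → Q = 724
Orders per year = D/Q = 44,375 / 724 = 61.291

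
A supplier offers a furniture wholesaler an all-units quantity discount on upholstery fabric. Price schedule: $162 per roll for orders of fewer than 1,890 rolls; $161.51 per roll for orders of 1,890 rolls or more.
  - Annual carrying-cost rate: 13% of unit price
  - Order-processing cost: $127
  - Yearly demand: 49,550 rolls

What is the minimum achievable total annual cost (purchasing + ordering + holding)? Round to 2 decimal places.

H₁ = 13%×$162 = $21.0600;  H₂ = 13%×$161.51 = $20.9963
EOQ₁ = √(2×49,550×127/21.0600) = 773.05  (< 1,890, feasible at tier 1)
EOQ₂ = √(2×49,550×127/20.9963) = 774.23  (< 1,890 → use Q = 1,890 at tier-2 price)
TC(tier 1 (EOQ₁), Q≈773.1) = $8,043,380.50
TC(tier 2, Q≈1,890.0) = $8,025,991.55
Minimum at tier 2: $8,025,991.55

$8,025,991.55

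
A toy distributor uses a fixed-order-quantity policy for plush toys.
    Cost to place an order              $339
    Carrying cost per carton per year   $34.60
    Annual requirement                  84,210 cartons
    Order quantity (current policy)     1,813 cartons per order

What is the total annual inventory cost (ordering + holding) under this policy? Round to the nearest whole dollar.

$47,111

Annual ordering cost = (D/Q)·S = (84,210/1,813) × 339 = $15,745.83
Annual holding cost  = (Q/2)·H = (1,813/2) × 34.6 = $31,364.90
Total = $15,745.83 + $31,364.90 = $47,110.73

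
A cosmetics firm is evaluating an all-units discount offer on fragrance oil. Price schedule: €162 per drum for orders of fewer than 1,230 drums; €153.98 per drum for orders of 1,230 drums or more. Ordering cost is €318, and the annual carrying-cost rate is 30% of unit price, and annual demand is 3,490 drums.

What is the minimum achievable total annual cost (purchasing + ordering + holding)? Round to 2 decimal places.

€566,701.80

H₁ = 30%×€162 = €48.6000;  H₂ = 30%×€153.98 = €46.1940
EOQ₁ = √(2×3,490×318/48.6000) = 213.71  (< 1,230, feasible at tier 1)
EOQ₂ = √(2×3,490×318/46.1940) = 219.20  (< 1,230 → use Q = 1,230 at tier-2 price)
TC(tier 1 (EOQ₁), Q≈213.7) = €575,766.27
TC(tier 2, Q≈1,230.0) = €566,701.80
Minimum at tier 2: €566,701.80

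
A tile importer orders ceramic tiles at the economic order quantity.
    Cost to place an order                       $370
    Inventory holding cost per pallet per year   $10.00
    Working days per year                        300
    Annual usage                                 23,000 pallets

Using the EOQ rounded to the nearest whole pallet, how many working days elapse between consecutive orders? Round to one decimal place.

17.0 days

2DS/H = 2·23,000·370/10 = 1,702,000.00
EOQ = √1,702,000.00 ≈ 1,304.61 → Q = 1,305 pallets
Cycle time = (working days × Q)/D = (300 × 1,305) / 23,000 = 17.022 days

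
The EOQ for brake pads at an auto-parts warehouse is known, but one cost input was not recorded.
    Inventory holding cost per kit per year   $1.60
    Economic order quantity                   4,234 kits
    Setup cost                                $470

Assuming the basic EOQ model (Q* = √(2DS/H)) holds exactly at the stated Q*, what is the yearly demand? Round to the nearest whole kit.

From Q* = √(2DS/H) ⇒ Q*² = 2DS/H.
D = Q²H / (2S) = 4,234² × 1.6 / (2 × 470) = 30,513.63

30,514 kits per year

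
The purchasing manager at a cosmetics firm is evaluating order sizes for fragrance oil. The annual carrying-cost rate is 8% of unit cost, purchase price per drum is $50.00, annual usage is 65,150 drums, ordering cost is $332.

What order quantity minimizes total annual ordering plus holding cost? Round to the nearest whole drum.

3,289 drums

H = i·C = 0.08 × $50 = $4.0000 per drum-year
2DS/H = 2·65,150·332/4 = 10,814,900.00
EOQ = √10,814,900.00 ≈ 3,288.60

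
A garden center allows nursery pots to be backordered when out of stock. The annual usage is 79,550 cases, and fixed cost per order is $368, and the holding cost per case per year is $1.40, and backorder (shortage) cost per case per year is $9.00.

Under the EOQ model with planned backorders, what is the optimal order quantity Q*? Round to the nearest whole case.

6,952 cases

Basic EOQ = √(2·79,550·368/1.4) = 6,466.883
Backorder adjustment √((H+b)/b) = √((1.4+9)/9) = 1.0750
Q* = 6,466.883 × 1.0750 ≈ 6,951.69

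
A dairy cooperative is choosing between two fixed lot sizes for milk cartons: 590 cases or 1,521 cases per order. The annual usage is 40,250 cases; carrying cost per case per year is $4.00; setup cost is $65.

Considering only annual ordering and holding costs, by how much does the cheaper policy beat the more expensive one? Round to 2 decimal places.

TC(Q) = (D/Q)S + (Q/2)H
TC(590) = (40,250/590)×65 + (590/2)×4 = $5,614.32
TC(1,521) = (40,250/1,521)×65 + (1,521/2)×4 = $4,762.09
Lots of 1,521 are cheaper by $852.24.

$852.24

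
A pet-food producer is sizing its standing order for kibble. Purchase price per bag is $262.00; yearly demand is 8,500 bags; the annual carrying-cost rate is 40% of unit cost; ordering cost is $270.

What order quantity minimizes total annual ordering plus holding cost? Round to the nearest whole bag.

Holding cost per bag per year: H = 40% × $262 = $104.8000
Q* = √(2·D·S / H) = √(2·8,500·270 / 104.8) = √43,797.7 ≈ 209.28

209 bags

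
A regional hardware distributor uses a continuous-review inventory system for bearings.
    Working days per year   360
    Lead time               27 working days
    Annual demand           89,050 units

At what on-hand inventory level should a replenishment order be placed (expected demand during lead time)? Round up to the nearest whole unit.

6,679 units

Daily demand d = 89,050 / 360 = 247.361 units/day
Demand during lead time = 247.361 × 27 = 6,678.75
Reorder point = 6,678.75 → round up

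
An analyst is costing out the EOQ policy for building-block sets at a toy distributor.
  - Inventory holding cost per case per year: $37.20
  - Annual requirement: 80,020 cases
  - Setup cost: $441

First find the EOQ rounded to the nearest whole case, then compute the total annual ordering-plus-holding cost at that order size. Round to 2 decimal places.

$51,239.52

EOQ = √(2DS/H) = √(2 × 80,020 × 441 / 37.2)
    = √(1,897,248.39) ≈ 1,377.41 → Q = 1,377 cases
Orders/yr = 80,020/1,377 = 58.112; ordering cost = 58.112 × $441 = $25,627.32
Average inventory = 1,377/2 = 688.5; holding cost = 688.5 × $37.2 = $25,612.20
Total = $25,627.32 + $25,612.20 = $51,239.52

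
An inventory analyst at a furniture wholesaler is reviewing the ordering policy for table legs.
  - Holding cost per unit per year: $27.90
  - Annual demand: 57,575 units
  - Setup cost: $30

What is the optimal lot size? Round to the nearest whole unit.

352 units

Optimal lot size Q* = (2 × 57,575 × $30 / $27.9)^½ ≈ 351.88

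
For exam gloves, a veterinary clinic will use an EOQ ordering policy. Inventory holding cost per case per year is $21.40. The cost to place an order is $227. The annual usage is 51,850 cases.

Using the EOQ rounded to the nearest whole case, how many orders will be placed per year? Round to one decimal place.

Q* = √(2·D·S / H) = √(2·51,850·227 / 21.4) = √1,099,995.3 ≈ 1,048.81 → Q = 1,049
N = D/Q = 51,850/1,049 ≈ 49.428 orders/yr

49.4 orders per year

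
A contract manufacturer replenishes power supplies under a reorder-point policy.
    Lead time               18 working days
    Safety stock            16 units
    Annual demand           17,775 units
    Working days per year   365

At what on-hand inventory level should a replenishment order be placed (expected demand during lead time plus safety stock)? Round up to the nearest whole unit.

893 units

Daily demand d = 17,775 / 365 = 48.699 units/day
Demand during lead time = 48.699 × 18 = 876.58
Reorder point = 876.58 + 16 = 892.58 → round up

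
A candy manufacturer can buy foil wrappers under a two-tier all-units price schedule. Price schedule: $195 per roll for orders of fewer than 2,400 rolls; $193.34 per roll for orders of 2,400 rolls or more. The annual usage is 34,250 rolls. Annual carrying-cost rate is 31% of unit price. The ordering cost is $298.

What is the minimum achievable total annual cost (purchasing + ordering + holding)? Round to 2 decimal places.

H₁ = 31%×$195 = $60.4500;  H₂ = 31%×$193.34 = $59.9354
EOQ₁ = √(2×34,250×298/60.4500) = 581.11  (< 2,400, feasible at tier 1)
EOQ₂ = √(2×34,250×298/59.9354) = 583.60  (< 2,400 → use Q = 2,400 at tier-2 price)
TC(tier 1 (EOQ₁), Q≈581.1) = $6,713,877.85
TC(tier 2, Q≈2,400.0) = $6,698,070.19
Minimum at tier 2: $6,698,070.19

$6,698,070.19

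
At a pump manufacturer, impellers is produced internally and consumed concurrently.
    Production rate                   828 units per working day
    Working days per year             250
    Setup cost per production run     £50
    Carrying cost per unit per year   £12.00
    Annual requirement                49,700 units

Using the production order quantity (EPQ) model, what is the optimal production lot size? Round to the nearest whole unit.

Daily demand d = 49,700/250 = 198.800; p = 828; 1 − d/p = 0.75990
EPQ = √(2DS / (H(1 − d/p)))
    = √(2 × 49,700 × 50 / (12 × 0.75990)) ≈ 738.26

738 units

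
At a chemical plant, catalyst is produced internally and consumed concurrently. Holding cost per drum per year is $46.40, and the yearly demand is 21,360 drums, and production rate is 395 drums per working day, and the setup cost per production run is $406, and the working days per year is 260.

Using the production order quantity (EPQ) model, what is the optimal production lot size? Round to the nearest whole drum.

d = 21,360/260 = 82.1538 drums/day;  effective holding cost H(1 − d/p) = 46.4·(1 − 82.1538/395) = 36.74952
Q* = √(2DS / H_eff) = √(2·21,360·406 / 36.74952) ≈ 686.99

687 drums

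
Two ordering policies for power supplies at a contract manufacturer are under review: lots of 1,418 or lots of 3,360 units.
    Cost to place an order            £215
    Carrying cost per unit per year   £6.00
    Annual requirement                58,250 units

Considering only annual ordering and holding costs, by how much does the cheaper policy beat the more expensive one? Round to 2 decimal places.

£721.32

For each Q, cost = (D/Q)·S + (Q/2)·H.
TC(1,418) = (58,250/1,418)×215 + (1,418/2)×6 = £13,085.98
TC(3,360) = (58,250/3,360)×215 + (3,360/2)×6 = £13,807.31
Cheaper: Q = 1,418.  Difference = £721.32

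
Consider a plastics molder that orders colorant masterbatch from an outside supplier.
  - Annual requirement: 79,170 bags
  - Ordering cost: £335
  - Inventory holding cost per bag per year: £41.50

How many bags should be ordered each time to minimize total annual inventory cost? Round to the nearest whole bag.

EOQ = √(2DS/H) = √(2 × 79,170 × 335 / 41.5)
    = √(1,278,166.27) ≈ 1,130.56

1,131 bags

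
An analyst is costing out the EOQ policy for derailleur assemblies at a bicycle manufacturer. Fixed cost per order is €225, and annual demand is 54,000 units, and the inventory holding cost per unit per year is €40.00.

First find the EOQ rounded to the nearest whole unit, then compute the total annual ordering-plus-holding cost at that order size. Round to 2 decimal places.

Q* = √(2·D·S / H) = √(2·54,000·225 / 40) = √607,500.0 ≈ 779.42 → Q = 779 units
Orders/yr = 54,000/779 = 69.320; ordering cost = 69.320 × €225 = €15,596.92
Average inventory = 779/2 = 389.5; holding cost = 389.5 × €40 = €15,580.00
Total = €15,596.92 + €15,580.00 = €31,176.92

€31,176.92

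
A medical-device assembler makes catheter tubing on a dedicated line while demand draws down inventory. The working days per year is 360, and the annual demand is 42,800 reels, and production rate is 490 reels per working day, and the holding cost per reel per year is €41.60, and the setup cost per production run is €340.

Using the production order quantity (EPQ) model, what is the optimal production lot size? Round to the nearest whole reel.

Daily demand d = 42,800/360 = 118.889; p = 490; 1 − d/p = 0.75737
EPQ = √(2DS / (H(1 − d/p)))
    = √(2 × 42,800 × 340 / (41.6 × 0.75737)) ≈ 961.12

961 reels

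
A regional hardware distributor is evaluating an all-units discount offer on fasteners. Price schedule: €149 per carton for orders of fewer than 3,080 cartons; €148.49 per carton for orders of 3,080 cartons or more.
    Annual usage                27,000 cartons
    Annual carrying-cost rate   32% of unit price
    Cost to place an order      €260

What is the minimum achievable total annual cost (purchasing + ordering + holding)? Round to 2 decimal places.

H₁ = 32%×€149 = €47.6800;  H₂ = 32%×€148.49 = €47.5168
EOQ₁ = √(2×27,000×260/47.6800) = 542.64  (< 3,080, feasible at tier 1)
EOQ₂ = √(2×27,000×260/47.5168) = 543.58  (< 3,080 → use Q = 3,080 at tier-2 price)
TC(tier 1 (EOQ₁), Q≈542.6) = €4,048,873.29
TC(tier 2, Q≈3,080.0) = €4,084,685.09
Minimum at tier 1 (EOQ₁): €4,048,873.29

€4,048,873.29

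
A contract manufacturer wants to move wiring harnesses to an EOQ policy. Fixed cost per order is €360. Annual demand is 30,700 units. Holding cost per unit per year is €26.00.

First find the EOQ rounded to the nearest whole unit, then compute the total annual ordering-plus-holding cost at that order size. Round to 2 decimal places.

€23,972.98

Q* = √(2·D·S / H) = √(2·30,700·360 / 26) = √850,153.8 ≈ 922.04 → Q = 922 units
Annual ordering cost = (D/Q)·S = (30,700/922) × 360 = €11,986.98
Annual holding cost  = (Q/2)·H = (922/2) × 26 = €11,986.00
Total = €11,986.98 + €11,986.00 = €23,972.98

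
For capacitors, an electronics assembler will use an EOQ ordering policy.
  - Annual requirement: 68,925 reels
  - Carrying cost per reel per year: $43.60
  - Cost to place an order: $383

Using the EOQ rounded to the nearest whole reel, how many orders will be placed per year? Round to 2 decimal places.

Optimal lot size Q* = (2 × 68,925 × $383 / $43.6)^½ ≈ 1,100.42 → Q = 1,100
Orders per year = D/Q = 68,925 / 1,100 = 62.659

62.66 orders per year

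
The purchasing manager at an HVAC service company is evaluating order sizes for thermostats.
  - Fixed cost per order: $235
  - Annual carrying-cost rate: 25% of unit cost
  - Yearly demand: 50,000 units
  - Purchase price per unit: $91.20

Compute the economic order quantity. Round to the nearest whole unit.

H = i·C = 0.25 × $91.2 = $22.8000 per unit-year
EOQ = √(2DS/H) = √(2 × 50,000 × 235 / 22.8)
    = √(1,030,701.75) ≈ 1,015.23

1,015 units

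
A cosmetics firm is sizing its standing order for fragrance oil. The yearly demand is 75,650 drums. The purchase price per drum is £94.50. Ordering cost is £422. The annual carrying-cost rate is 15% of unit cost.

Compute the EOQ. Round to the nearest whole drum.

Holding cost per drum per year: H = 15% × £94.5 = £14.1750
2DS/H = 2·75,650·422/14.175 = 4,504,310.41
EOQ = √4,504,310.41 ≈ 2,122.34

2,122 drums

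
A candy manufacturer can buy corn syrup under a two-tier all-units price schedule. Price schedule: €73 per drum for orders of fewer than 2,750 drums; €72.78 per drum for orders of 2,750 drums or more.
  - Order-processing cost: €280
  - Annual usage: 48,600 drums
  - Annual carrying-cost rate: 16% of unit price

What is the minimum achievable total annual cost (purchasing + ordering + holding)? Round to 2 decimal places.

H₁ = 16%×€73 = €11.6800;  H₂ = 16%×€72.78 = €11.6448
EOQ₁ = √(2×48,600×280/11.6800) = 1,526.48  (< 2,750, feasible at tier 1)
EOQ₂ = √(2×48,600×280/11.6448) = 1,528.78  (< 2,750 → use Q = 2,750 at tier-2 price)
TC(tier 1 (EOQ₁), Q≈1,526.5) = €3,565,629.27
TC(tier 2, Q≈2,750.0) = €3,558,067.96
Minimum at tier 2: €3,558,067.96

€3,558,067.96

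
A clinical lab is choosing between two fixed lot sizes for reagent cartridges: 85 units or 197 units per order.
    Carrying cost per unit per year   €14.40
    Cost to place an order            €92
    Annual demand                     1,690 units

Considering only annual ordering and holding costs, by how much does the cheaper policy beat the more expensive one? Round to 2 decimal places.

TC(Q) = (D/Q)S + (Q/2)H
TC(85) = (1,690/85)×92 + (85/2)×14.4 = €2,441.18
TC(197) = (1,690/197)×92 + (197/2)×14.4 = €2,207.64
Cheaper: Q = 197.  Difference = €233.54

€233.54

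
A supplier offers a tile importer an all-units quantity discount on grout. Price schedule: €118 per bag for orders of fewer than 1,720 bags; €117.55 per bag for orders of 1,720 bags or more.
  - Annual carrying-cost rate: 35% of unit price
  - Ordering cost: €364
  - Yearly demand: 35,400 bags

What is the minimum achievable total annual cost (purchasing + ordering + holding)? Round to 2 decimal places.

€4,204,144.18

H₁ = 35%×€118 = €41.3000;  H₂ = 35%×€117.55 = €41.1425
EOQ₁ = √(2×35,400×364/41.3000) = 789.94  (< 1,720, feasible at tier 1)
EOQ₂ = √(2×35,400×364/41.1425) = 791.45  (< 1,720 → use Q = 1,720 at tier-2 price)
TC(tier 1 (EOQ₁), Q≈789.9) = €4,209,824.39
TC(tier 2, Q≈1,720.0) = €4,204,144.18
Minimum at tier 2: €4,204,144.18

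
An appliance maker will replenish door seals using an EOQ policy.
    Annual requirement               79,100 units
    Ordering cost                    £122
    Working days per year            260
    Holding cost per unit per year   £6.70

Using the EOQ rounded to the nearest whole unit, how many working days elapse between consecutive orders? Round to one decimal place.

2DS/H = 2·79,100·122/6.7 = 2,880,656.72
EOQ = √2,880,656.72 ≈ 1,697.25 → Q = 1,697 units
Days between orders = 260 / (D/Q) = 260 / 46.612 ≈ 5.578

5.6 days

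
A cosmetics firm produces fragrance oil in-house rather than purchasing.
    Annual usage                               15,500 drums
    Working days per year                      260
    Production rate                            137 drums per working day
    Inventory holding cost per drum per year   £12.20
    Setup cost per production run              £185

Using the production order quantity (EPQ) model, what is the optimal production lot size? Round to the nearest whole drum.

912 drums

Daily demand d = 15,500/260 = 59.615; p = 137; 1 − d/p = 0.56485
EPQ = √(2DS / (H(1 − d/p)))
    = √(2 × 15,500 × 185 / (12.2 × 0.56485)) ≈ 912.26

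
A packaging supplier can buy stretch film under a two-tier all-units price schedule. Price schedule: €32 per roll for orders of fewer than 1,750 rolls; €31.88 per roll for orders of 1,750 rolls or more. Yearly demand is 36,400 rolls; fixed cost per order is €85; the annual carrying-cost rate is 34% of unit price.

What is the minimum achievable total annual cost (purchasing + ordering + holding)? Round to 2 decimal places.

€1,171,684.30

H₁ = 34%×€32 = €10.8800;  H₂ = 34%×€31.88 = €10.8392
EOQ₁ = √(2×36,400×85/10.8800) = 754.16  (< 1,750, feasible at tier 1)
EOQ₂ = √(2×36,400×85/10.8392) = 755.57  (< 1,750 → use Q = 1,750 at tier-2 price)
TC(tier 1 (EOQ₁), Q≈754.2) = €1,173,005.21
TC(tier 2, Q≈1,750.0) = €1,171,684.30
Minimum at tier 2: €1,171,684.30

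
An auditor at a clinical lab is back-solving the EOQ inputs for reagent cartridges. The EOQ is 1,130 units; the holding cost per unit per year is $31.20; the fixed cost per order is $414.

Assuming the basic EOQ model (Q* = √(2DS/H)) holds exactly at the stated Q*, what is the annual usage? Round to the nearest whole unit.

Since Q* = (2DS/H)^½, squaring gives Q*²·H = 2DS.
D = Q²H / (2S) = 1,130² × 31.2 / (2 × 414) = 48,115.07

48,115 units per year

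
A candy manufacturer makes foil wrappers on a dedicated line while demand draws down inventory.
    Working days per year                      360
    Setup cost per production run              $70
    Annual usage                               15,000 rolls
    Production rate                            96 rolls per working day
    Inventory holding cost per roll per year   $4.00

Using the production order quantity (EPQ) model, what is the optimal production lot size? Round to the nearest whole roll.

d = 15,000/360 = 41.6667 rolls/day;  effective holding cost H(1 − d/p) = 4·(1 − 41.6667/96) = 2.26389
Q* = √(2DS / H_eff) = √(2·15,000·70 / 2.26389) ≈ 963.12

963 rolls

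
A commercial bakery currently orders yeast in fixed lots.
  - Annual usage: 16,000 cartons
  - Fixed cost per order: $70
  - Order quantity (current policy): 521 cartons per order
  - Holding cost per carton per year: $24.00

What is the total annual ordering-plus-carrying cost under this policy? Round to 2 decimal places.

$8,401.71

Annual ordering cost = (D/Q)·S = (16,000/521) × 70 = $2,149.71
Annual holding cost  = (Q/2)·H = (521/2) × 24 = $6,252.00
Total = $2,149.71 + $6,252.00 = $8,401.71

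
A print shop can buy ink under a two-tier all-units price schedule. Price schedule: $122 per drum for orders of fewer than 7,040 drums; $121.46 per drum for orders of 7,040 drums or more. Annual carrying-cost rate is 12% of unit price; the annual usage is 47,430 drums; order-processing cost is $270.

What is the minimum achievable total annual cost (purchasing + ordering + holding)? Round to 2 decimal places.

H₁ = 12%×$122 = $14.6400;  H₂ = 12%×$121.46 = $14.5752
EOQ₁ = √(2×47,430×270/14.6400) = 1,322.67  (< 7,040, feasible at tier 1)
EOQ₂ = √(2×47,430×270/14.5752) = 1,325.61  (< 7,040 → use Q = 7,040 at tier-2 price)
TC(tier 1 (EOQ₁), Q≈1,322.7) = $5,805,823.95
TC(tier 2, Q≈7,040.0) = $5,813,971.55
Minimum at tier 1 (EOQ₁): $5,805,823.95

$5,805,823.95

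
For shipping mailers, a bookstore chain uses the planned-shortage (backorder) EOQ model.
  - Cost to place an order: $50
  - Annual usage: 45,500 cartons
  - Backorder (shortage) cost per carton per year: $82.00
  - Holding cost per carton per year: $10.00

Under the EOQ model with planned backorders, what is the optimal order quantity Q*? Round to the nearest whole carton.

Basic EOQ = √(2·45,500·50/10) = 674.537
Backorder adjustment √((H+b)/b) = √((10+82)/82) = 1.0592
Q* = 674.537 × 1.0592 ≈ 714.48

714 cartons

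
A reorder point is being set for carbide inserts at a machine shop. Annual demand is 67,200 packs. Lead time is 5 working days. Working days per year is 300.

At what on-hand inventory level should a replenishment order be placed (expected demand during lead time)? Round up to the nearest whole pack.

Daily demand d = 67,200 / 300 = 224.000 packs/day
Demand during lead time = 224.000 × 5 = 1,120.00
Reorder point = 1,120.00 → round up

1,120 packs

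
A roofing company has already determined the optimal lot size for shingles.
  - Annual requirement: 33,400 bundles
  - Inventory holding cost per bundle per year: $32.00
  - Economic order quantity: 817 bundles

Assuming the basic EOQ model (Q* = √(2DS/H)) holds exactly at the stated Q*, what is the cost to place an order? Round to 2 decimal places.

EOQ relation: Q² = 2DS/H, so rearrange for the unknown.
S = Q²H / (2D) = 817² × 32 / (2 × 33,400) = 319.7552

$319.76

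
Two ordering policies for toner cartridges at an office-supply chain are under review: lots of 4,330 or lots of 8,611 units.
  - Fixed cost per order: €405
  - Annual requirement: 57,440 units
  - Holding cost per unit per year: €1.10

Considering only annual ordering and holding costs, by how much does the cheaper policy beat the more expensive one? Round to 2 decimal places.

€316.45

Annual cost at Q: ordering D·S/Q plus holding Q·H/2.
TC(4,330) = (57,440/4,330)×405 + (4,330/2)×1.1 = €7,754.06
TC(8,611) = (57,440/8,611)×405 + (8,611/2)×1.1 = €7,437.62
Cheaper: Q = 8,611.  Difference = €316.45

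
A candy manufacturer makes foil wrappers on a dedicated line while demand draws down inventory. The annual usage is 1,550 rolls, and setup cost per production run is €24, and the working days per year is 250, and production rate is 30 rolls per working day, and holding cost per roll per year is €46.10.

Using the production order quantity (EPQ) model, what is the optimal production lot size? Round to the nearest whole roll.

d = 1,550/250 = 6.2000 rolls/day;  effective holding cost H(1 − d/p) = 46.1·(1 − 6.2000/30) = 36.57267
Q* = √(2DS / H_eff) = √(2·1,550·24 / 36.57267) ≈ 45.10

45 rolls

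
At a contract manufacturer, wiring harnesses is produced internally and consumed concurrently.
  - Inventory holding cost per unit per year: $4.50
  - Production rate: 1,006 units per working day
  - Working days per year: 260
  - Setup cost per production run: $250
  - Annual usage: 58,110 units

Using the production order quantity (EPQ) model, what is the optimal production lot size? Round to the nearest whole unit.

d = 58,110/260 = 223.5000 units/day;  effective holding cost H(1 − d/p) = 4.5·(1 − 223.5000/1006) = 3.50025
Q* = √(2DS / H_eff) = √(2·58,110·250 / 3.50025) ≈ 2,881.12

2,881 units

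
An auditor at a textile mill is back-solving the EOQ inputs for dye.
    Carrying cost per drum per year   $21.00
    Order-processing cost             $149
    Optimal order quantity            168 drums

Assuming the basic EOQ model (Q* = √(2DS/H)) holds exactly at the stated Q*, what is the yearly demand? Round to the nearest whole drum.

1,989 drums per year

From Q* = √(2DS/H) ⇒ Q*² = 2DS/H.
D = Q²H / (2S) = 168² × 21 / (2 × 149) = 1,988.94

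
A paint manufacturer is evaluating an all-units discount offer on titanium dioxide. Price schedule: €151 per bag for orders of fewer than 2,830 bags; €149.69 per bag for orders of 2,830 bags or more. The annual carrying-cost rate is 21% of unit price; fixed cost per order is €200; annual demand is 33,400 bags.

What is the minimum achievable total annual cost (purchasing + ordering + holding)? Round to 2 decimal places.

H₁ = 21%×€151 = €31.7100;  H₂ = 21%×€149.69 = €31.4349
EOQ₁ = √(2×33,400×200/31.7100) = 649.09  (< 2,830, feasible at tier 1)
EOQ₂ = √(2×33,400×200/31.4349) = 651.92  (< 2,830 → use Q = 2,830 at tier-2 price)
TC(tier 1 (EOQ₁), Q≈649.1) = €5,063,982.65
TC(tier 2, Q≈2,830.0) = €5,046,486.81
Minimum at tier 2: €5,046,486.81

€5,046,486.81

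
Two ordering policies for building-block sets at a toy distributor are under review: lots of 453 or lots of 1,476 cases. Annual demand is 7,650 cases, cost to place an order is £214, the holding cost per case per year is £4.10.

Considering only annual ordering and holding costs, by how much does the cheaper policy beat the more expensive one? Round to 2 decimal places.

£407.61

TC(Q) = (D/Q)S + (Q/2)H
TC(453) = (7,650/453)×214 + (453/2)×4.1 = £4,542.56
TC(1,476) = (7,650/1,476)×214 + (1,476/2)×4.1 = £4,134.95
Cheaper: Q = 1,476.  Difference = £407.61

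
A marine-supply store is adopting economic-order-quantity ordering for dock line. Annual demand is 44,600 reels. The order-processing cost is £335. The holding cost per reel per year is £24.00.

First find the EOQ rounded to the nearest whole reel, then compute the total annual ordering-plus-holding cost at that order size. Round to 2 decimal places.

£26,779.99

Q* = √(2·D·S / H) = √(2·44,600·335 / 24) = √1,245,083.3 ≈ 1,115.83 → Q = 1,116 reels
Ordering: D/Q × S = 44,600/1,116 × £335 = £13,387.99
Holding:  Q/2 × H = 1,116/2 × £24 = £13,392.00
Total = £13,387.99 + £13,392.00 = £26,779.99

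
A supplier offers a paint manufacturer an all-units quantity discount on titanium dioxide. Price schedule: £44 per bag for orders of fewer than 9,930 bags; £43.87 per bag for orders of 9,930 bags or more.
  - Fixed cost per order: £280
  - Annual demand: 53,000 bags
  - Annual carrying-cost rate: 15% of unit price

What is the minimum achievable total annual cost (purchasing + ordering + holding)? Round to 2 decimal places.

£2,345,996.00

H₁ = 15%×£44 = £6.6000;  H₂ = 15%×£43.87 = £6.5805
EOQ₁ = √(2×53,000×280/6.6000) = 2,120.61  (< 9,930, feasible at tier 1)
EOQ₂ = √(2×53,000×280/6.5805) = 2,123.75  (< 9,930 → use Q = 9,930 at tier-2 price)
TC(tier 1 (EOQ₁), Q≈2,120.6) = £2,345,996.00
TC(tier 2, Q≈9,930.0) = £2,359,276.64
Minimum at tier 1 (EOQ₁): £2,345,996.00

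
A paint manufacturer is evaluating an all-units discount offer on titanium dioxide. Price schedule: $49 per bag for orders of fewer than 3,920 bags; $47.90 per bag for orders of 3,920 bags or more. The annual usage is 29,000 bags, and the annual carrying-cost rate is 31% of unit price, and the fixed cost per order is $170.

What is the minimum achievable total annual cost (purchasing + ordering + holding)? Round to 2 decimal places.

H₁ = 31%×$49 = $15.1900;  H₂ = 31%×$47.90 = $14.8490
EOQ₁ = √(2×29,000×170/15.1900) = 805.67  (< 3,920, feasible at tier 1)
EOQ₂ = √(2×29,000×170/14.8490) = 814.87  (< 3,920 → use Q = 3,920 at tier-2 price)
TC(tier 1 (EOQ₁), Q≈805.7) = $1,433,238.19
TC(tier 2, Q≈3,920.0) = $1,419,461.69
Minimum at tier 2: $1,419,461.69

$1,419,461.69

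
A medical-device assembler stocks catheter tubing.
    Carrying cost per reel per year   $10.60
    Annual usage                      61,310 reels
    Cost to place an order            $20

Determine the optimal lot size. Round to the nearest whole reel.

Q* = √(2·D·S / H) = √(2·61,310·20 / 10.6) = √231,358.5 ≈ 481.00

481 reels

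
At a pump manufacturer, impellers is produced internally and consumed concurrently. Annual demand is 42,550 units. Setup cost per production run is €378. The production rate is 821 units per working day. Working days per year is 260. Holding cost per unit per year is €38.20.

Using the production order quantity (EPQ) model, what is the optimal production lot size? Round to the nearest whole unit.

1,026 units

Daily demand d = 42,550/260 = 163.654; p = 821; 1 − d/p = 0.80067
EPQ = √(2DS / (H(1 − d/p)))
    = √(2 × 42,550 × 378 / (38.2 × 0.80067)) ≈ 1,025.54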